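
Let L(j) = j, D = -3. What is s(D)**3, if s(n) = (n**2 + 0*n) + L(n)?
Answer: 216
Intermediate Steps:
s(n) = n + n**2 (s(n) = (n**2 + 0*n) + n = (n**2 + 0) + n = n**2 + n = n + n**2)
s(D)**3 = (-3*(1 - 3))**3 = (-3*(-2))**3 = 6**3 = 216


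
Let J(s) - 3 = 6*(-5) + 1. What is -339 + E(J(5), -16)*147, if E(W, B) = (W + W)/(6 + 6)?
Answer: -976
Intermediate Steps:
J(s) = -26 (J(s) = 3 + (6*(-5) + 1) = 3 + (-30 + 1) = 3 - 29 = -26)
E(W, B) = W/6 (E(W, B) = (2*W)/12 = (2*W)*(1/12) = W/6)
-339 + E(J(5), -16)*147 = -339 + ((1/6)*(-26))*147 = -339 - 13/3*147 = -339 - 637 = -976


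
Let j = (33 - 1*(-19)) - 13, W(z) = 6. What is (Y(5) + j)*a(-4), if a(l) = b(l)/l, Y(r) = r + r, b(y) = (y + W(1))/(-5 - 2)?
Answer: 7/2 ≈ 3.5000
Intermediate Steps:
b(y) = -6/7 - y/7 (b(y) = (y + 6)/(-5 - 2) = (6 + y)/(-7) = (6 + y)*(-⅐) = -6/7 - y/7)
Y(r) = 2*r
j = 39 (j = (33 + 19) - 13 = 52 - 13 = 39)
a(l) = (-6/7 - l/7)/l
(Y(5) + j)*a(-4) = (2*5 + 39)*((⅐)*(-6 - 1*(-4))/(-4)) = (10 + 39)*((⅐)*(-¼)*(-6 + 4)) = 49*((⅐)*(-¼)*(-2)) = 49*(1/14) = 7/2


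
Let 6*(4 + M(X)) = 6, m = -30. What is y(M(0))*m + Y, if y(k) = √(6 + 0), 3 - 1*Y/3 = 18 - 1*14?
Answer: -3 - 30*√6 ≈ -76.485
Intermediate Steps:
M(X) = -3 (M(X) = -4 + (⅙)*6 = -4 + 1 = -3)
Y = -3 (Y = 9 - 3*(18 - 1*14) = 9 - 3*(18 - 14) = 9 - 3*4 = 9 - 12 = -3)
y(k) = √6
y(M(0))*m + Y = √6*(-30) - 3 = -30*√6 - 3 = -3 - 30*√6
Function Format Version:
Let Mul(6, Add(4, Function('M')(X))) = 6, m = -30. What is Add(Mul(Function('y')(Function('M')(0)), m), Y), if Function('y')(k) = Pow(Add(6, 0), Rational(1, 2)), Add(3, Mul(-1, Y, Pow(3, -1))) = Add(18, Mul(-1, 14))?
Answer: Add(-3, Mul(-30, Pow(6, Rational(1, 2)))) ≈ -76.485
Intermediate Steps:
Function('M')(X) = -3 (Function('M')(X) = Add(-4, Mul(Rational(1, 6), 6)) = Add(-4, 1) = -3)
Y = -3 (Y = Add(9, Mul(-3, Add(18, Mul(-1, 14)))) = Add(9, Mul(-3, Add(18, -14))) = Add(9, Mul(-3, 4)) = Add(9, -12) = -3)
Function('y')(k) = Pow(6, Rational(1, 2))
Add(Mul(Function('y')(Function('M')(0)), m), Y) = Add(Mul(Pow(6, Rational(1, 2)), -30), -3) = Add(Mul(-30, Pow(6, Rational(1, 2))), -3) = Add(-3, Mul(-30, Pow(6, Rational(1, 2))))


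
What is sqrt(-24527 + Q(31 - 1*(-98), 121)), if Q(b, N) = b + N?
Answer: I*sqrt(24277) ≈ 155.81*I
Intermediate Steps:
Q(b, N) = N + b
sqrt(-24527 + Q(31 - 1*(-98), 121)) = sqrt(-24527 + (121 + (31 - 1*(-98)))) = sqrt(-24527 + (121 + (31 + 98))) = sqrt(-24527 + (121 + 129)) = sqrt(-24527 + 250) = sqrt(-24277) = I*sqrt(24277)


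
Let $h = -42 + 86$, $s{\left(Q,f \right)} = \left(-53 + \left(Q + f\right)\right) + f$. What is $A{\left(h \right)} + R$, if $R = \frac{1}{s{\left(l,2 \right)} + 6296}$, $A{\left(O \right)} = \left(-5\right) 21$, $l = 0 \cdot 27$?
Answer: $- \frac{655934}{6247} \approx -105.0$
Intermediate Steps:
$l = 0$
$s{\left(Q,f \right)} = -53 + Q + 2 f$ ($s{\left(Q,f \right)} = \left(-53 + Q + f\right) + f = -53 + Q + 2 f$)
$h = 44$
$A{\left(O \right)} = -105$
$R = \frac{1}{6247}$ ($R = \frac{1}{\left(-53 + 0 + 2 \cdot 2\right) + 6296} = \frac{1}{\left(-53 + 0 + 4\right) + 6296} = \frac{1}{-49 + 6296} = \frac{1}{6247} \approx 0.00016008$)
$A{\left(h \right)} + R = -105 + \frac{1}{6247} = - \frac{655934}{6247}$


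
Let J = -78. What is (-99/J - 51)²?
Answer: 1671849/676 ≈ 2473.1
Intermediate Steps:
(-99/J - 51)² = (-99/(-78) - 51)² = (-99*(-1/78) - 51)² = (33/26 - 51)² = (-1293/26)² = 1671849/676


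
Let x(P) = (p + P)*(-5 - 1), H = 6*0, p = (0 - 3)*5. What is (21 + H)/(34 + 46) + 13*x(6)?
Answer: 56181/80 ≈ 702.26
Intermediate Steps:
p = -15 (p = -3*5 = -15)
H = 0
x(P) = 90 - 6*P (x(P) = (-15 + P)*(-5 - 1) = (-15 + P)*(-6) = 90 - 6*P)
(21 + H)/(34 + 46) + 13*x(6) = (21 + 0)/(34 + 46) + 13*(90 - 6*6) = 21/80 + 13*(90 - 36) = 21*(1/80) + 13*54 = 21/80 + 702 = 56181/80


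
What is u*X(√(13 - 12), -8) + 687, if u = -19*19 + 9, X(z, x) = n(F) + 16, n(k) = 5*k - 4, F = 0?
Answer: -3537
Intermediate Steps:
n(k) = -4 + 5*k
X(z, x) = 12 (X(z, x) = (-4 + 5*0) + 16 = (-4 + 0) + 16 = -4 + 16 = 12)
u = -352 (u = -361 + 9 = -352)
u*X(√(13 - 12), -8) + 687 = -352*12 + 687 = -4224 + 687 = -3537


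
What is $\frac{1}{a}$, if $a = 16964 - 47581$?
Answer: $- \frac{1}{30617} \approx -3.2662 \cdot 10^{-5}$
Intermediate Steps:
$a = -30617$ ($a = 16964 - 47581 = -30617$)
$\frac{1}{a} = \frac{1}{-30617} = - \frac{1}{30617}$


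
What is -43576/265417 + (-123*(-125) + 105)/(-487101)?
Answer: -8444856112/43094962039 ≈ -0.19596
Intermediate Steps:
-43576/265417 + (-123*(-125) + 105)/(-487101) = -43576*1/265417 + (15375 + 105)*(-1/487101) = -43576/265417 + 15480*(-1/487101) = -43576/265417 - 5160/162367 = -8444856112/43094962039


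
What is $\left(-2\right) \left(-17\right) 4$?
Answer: $136$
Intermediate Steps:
$\left(-2\right) \left(-17\right) 4 = 34 \cdot 4 = 136$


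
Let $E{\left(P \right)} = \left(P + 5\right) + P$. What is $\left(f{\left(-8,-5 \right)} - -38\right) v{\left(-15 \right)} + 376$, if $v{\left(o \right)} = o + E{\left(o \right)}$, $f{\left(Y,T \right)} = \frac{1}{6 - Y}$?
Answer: $- \frac{8028}{7} \approx -1146.9$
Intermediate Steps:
$E{\left(P \right)} = 5 + 2 P$ ($E{\left(P \right)} = \left(5 + P\right) + P = 5 + 2 P$)
$v{\left(o \right)} = 5 + 3 o$ ($v{\left(o \right)} = o + \left(5 + 2 o\right) = 5 + 3 o$)
$\left(f{\left(-8,-5 \right)} - -38\right) v{\left(-15 \right)} + 376 = \left(- \frac{1}{-6 - 8} - -38\right) \left(5 + 3 \left(-15\right)\right) + 376 = \left(- \frac{1}{-14} + 38\right) \left(5 - 45\right) + 376 = \left(\left(-1\right) \left(- \frac{1}{14}\right) + 38\right) \left(-40\right) + 376 = \left(\frac{1}{14} + 38\right) \left(-40\right) + 376 = \frac{533}{14} \left(-40\right) + 376 = - \frac{10660}{7} + 376 = - \frac{8028}{7}$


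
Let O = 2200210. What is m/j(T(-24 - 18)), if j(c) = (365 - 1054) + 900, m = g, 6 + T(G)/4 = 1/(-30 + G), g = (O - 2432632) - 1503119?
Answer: -1735541/211 ≈ -8225.3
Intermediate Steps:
g = -1735541 (g = (2200210 - 2432632) - 1503119 = -232422 - 1503119 = -1735541)
T(G) = -24 + 4/(-30 + G)
m = -1735541
j(c) = 211 (j(c) = -689 + 900 = 211)
m/j(T(-24 - 18)) = -1735541/211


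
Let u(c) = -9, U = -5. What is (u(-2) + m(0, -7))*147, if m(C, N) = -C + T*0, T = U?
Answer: -1323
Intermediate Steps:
T = -5
m(C, N) = -C (m(C, N) = -C - 5*0 = -C + 0 = -C)
(u(-2) + m(0, -7))*147 = (-9 - 1*0)*147 = (-9 + 0)*147 = -9*147 = -1323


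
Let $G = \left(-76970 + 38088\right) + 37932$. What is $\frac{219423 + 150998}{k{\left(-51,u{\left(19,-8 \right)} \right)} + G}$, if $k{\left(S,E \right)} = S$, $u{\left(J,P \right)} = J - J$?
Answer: $- \frac{370421}{1001} \approx -370.05$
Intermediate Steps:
$u{\left(J,P \right)} = 0$
$G = -950$ ($G = -38882 + 37932 = -950$)
$\frac{219423 + 150998}{k{\left(-51,u{\left(19,-8 \right)} \right)} + G} = \frac{219423 + 150998}{-51 - 950} = \frac{370421}{-1001} = 370421 \left(- \frac{1}{1001}\right) = - \frac{370421}{1001}$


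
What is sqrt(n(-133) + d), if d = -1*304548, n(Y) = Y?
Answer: I*sqrt(304681) ≈ 551.98*I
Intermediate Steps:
d = -304548
sqrt(n(-133) + d) = sqrt(-133 - 304548) = sqrt(-304681) = I*sqrt(304681)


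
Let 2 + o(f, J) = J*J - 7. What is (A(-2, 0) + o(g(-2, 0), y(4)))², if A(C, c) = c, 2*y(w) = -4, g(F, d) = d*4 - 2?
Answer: 25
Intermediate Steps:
g(F, d) = -2 + 4*d (g(F, d) = 4*d - 2 = -2 + 4*d)
y(w) = -2 (y(w) = (½)*(-4) = -2)
o(f, J) = -9 + J² (o(f, J) = -2 + (J*J - 7) = -2 + (J² - 7) = -2 + (-7 + J²) = -9 + J²)
(A(-2, 0) + o(g(-2, 0), y(4)))² = (0 + (-9 + (-2)²))² = (0 + (-9 + 4))² = (0 - 5)² = (-5)² = 25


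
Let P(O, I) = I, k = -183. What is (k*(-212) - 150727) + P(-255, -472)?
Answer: -112403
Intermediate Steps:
(k*(-212) - 150727) + P(-255, -472) = (-183*(-212) - 150727) - 472 = (38796 - 150727) - 472 = -111931 - 472 = -112403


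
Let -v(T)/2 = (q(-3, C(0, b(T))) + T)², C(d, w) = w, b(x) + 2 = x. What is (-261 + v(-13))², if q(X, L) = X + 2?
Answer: 426409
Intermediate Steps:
b(x) = -2 + x
q(X, L) = 2 + X
v(T) = -2*(-1 + T)² (v(T) = -2*((2 - 3) + T)² = -2*(-1 + T)²)
(-261 + v(-13))² = (-261 - 2*(-1 - 13)²)² = (-261 - 2*(-14)²)² = (-261 - 2*196)² = (-261 - 392)² = (-653)² = 426409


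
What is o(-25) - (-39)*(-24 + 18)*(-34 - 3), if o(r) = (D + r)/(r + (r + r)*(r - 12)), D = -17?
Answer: 15800808/1825 ≈ 8658.0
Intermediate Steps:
o(r) = (-17 + r)/(r + 2*r*(-12 + r)) (o(r) = (-17 + r)/(r + (r + r)*(r - 12)) = (-17 + r)/(r + (2*r)*(-12 + r)) = (-17 + r)/(r + 2*r*(-12 + r)))
o(-25) - (-39)*(-24 + 18)*(-34 - 3) = (-17 - 25)/((-25)*(-23 + 2*(-25))) - (-39)*(-24 + 18)*(-34 - 3) = -1/25*(-42)/(-23 - 50) - (-39)*(-6*(-37)) = -1/25*(-42)/(-73) - (-39)*222 = -1/25*(-1/73)*(-42) - 1*(-8658) = -42/1825 + 8658 = 15800808/1825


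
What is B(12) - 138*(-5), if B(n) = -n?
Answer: 678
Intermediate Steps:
B(12) - 138*(-5) = -1*12 - 138*(-5) = -12 + 690 = 678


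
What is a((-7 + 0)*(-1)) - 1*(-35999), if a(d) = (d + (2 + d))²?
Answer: 36255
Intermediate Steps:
a(d) = (2 + 2*d)²
a((-7 + 0)*(-1)) - 1*(-35999) = 4*(1 + (-7 + 0)*(-1))² - 1*(-35999) = 4*(1 - 7*(-1))² + 35999 = 4*(1 + 7)² + 35999 = 4*8² + 35999 = 4*64 + 35999 = 256 + 35999 = 36255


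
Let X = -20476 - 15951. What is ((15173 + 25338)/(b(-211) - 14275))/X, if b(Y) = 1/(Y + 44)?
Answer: 6765337/86839272402 ≈ 7.7906e-5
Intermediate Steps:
b(Y) = 1/(44 + Y)
X = -36427
((15173 + 25338)/(b(-211) - 14275))/X = ((15173 + 25338)/(1/(44 - 211) - 14275))/(-36427) = (40511/(1/(-167) - 14275))*(-1/36427) = (40511/(-1/167 - 14275))*(-1/36427) = (40511/(-2383926/167))*(-1/36427) = (40511*(-167/2383926))*(-1/36427) = -6765337/2383926*(-1/36427) = 6765337/86839272402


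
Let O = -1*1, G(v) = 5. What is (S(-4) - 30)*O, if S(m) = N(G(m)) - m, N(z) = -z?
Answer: 31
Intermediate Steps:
O = -1
S(m) = -5 - m (S(m) = -1*5 - m = -5 - m)
(S(-4) - 30)*O = ((-5 - 1*(-4)) - 30)*(-1) = ((-5 + 4) - 30)*(-1) = (-1 - 30)*(-1) = -31*(-1) = 31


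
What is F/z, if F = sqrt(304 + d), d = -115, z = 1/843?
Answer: 2529*sqrt(21) ≈ 11589.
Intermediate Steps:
z = 1/843 ≈ 0.0011862
F = 3*sqrt(21) (F = sqrt(304 - 115) = sqrt(189) = 3*sqrt(21) ≈ 13.748)
F/z = (3*sqrt(21))/(1/843) = (3*sqrt(21))*843 = 2529*sqrt(21)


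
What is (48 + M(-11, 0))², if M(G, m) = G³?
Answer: 1646089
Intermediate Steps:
(48 + M(-11, 0))² = (48 + (-11)³)² = (48 - 1331)² = (-1283)² = 1646089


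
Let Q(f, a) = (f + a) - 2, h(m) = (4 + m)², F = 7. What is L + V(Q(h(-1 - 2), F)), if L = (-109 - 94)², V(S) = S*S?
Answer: 41245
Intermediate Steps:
Q(f, a) = -2 + a + f (Q(f, a) = (a + f) - 2 = -2 + a + f)
V(S) = S²
L = 41209 (L = (-203)² = 41209)
L + V(Q(h(-1 - 2), F)) = 41209 + (-2 + 7 + (4 + (-1 - 2))²)² = 41209 + (-2 + 7 + (4 - 3)²)² = 41209 + (-2 + 7 + 1²)² = 41209 + (-2 + 7 + 1)² = 41209 + 6² = 41209 + 36 = 41245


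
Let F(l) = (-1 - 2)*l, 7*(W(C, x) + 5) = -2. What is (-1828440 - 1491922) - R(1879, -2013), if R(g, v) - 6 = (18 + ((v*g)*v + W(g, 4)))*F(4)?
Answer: 639554904776/7 ≈ 9.1365e+10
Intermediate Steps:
W(C, x) = -37/7 (W(C, x) = -5 + (⅐)*(-2) = -5 - 2/7 = -37/7)
F(l) = -3*l
R(g, v) = -1026/7 - 12*g*v² (R(g, v) = 6 + (18 + ((v*g)*v - 37/7))*(-3*4) = 6 + (18 + ((g*v)*v - 37/7))*(-12) = 6 + (18 + (g*v² - 37/7))*(-12) = 6 + (18 + (-37/7 + g*v²))*(-12) = 6 + (89/7 + g*v²)*(-12) = 6 + (-1068/7 - 12*g*v²) = -1026/7 - 12*g*v²)
(-1828440 - 1491922) - R(1879, -2013) = (-1828440 - 1491922) - (-1026/7 - 12*1879*(-2013)²) = -3320362 - (-1026/7 - 12*1879*4052169) = -3320362 - (-1026/7 - 91368306612) = -3320362 - 1*(-639578147310/7) = -3320362 + 639578147310/7 = 639554904776/7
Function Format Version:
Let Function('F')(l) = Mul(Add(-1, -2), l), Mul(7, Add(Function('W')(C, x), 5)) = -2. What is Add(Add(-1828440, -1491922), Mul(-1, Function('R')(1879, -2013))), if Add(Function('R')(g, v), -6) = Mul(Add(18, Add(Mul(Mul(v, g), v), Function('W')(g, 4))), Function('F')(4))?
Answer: Rational(639554904776, 7) ≈ 9.1365e+10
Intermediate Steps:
Function('W')(C, x) = Rational(-37, 7) (Function('W')(C, x) = Add(-5, Mul(Rational(1, 7), -2)) = Add(-5, Rational(-2, 7)) = Rational(-37, 7))
Function('F')(l) = Mul(-3, l)
Function('R')(g, v) = Add(Rational(-1026, 7), Mul(-12, g, Pow(v, 2))) (Function('R')(g, v) = Add(6, Mul(Add(18, Add(Mul(Mul(v, g), v), Rational(-37, 7))), Mul(-3, 4))) = Add(6, Mul(Add(18, Add(Mul(Mul(g, v), v), Rational(-37, 7))), -12)) = Add(6, Mul(Add(18, Add(Mul(g, Pow(v, 2)), Rational(-37, 7))), -12)) = Add(6, Mul(Add(18, Add(Rational(-37, 7), Mul(g, Pow(v, 2)))), -12)) = Add(6, Mul(Add(Rational(89, 7), Mul(g, Pow(v, 2))), -12)) = Add(6, Add(Rational(-1068, 7), Mul(-12, g, Pow(v, 2)))) = Add(Rational(-1026, 7), Mul(-12, g, Pow(v, 2))))
Add(Add(-1828440, -1491922), Mul(-1, Function('R')(1879, -2013))) = Add(Add(-1828440, -1491922), Mul(-1, Add(Rational(-1026, 7), Mul(-12, 1879, Pow(-2013, 2))))) = Add(-3320362, Mul(-1, Add(Rational(-1026, 7), Mul(-12, 1879, 4052169)))) = Add(-3320362, Mul(-1, Add(Rational(-1026, 7), -91368306612))) = Add(-3320362, Mul(-1, Rational(-639578147310, 7))) = Add(-3320362, Rational(639578147310, 7)) = Rational(639554904776, 7)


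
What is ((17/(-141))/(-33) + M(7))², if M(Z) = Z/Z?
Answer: 21808900/21650409 ≈ 1.0073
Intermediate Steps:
M(Z) = 1
((17/(-141))/(-33) + M(7))² = ((17/(-141))/(-33) + 1)² = ((17*(-1/141))*(-1/33) + 1)² = (-17/141*(-1/33) + 1)² = (17/4653 + 1)² = (4670/4653)² = 21808900/21650409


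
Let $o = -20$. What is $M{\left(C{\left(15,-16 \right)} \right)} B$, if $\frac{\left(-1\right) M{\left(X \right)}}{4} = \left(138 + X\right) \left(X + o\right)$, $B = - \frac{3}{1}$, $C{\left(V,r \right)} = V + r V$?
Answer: $255780$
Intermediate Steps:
$C{\left(V,r \right)} = V + V r$
$B = -3$ ($B = \left(-3\right) 1 = -3$)
$M{\left(X \right)} = - 4 \left(-20 + X\right) \left(138 + X\right)$ ($M{\left(X \right)} = - 4 \left(138 + X\right) \left(X - 20\right) = - 4 \left(138 + X\right) \left(-20 + X\right) = - 4 \left(-20 + X\right) \left(138 + X\right)$)
$M{\left(C{\left(15,-16 \right)} \right)} B = \left(11040 - 472 \cdot 15 \left(1 - 16\right) - 4 \left(15 \left(1 - 16\right)\right)^{2}\right) \left(-3\right) = \left(11040 - 472 \cdot 15 \left(-15\right) - 4 \left(15 \left(-15\right)\right)^{2}\right) \left(-3\right) = \left(11040 - -106200 - 4 \left(-225\right)^{2}\right) \left(-3\right) = \left(11040 + 106200 - 202500\right) \left(-3\right) = \left(-85260\right) \left(-3\right) = 255780$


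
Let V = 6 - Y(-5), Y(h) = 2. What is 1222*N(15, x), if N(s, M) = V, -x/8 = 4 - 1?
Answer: 4888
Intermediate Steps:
x = -24 (x = -8*(4 - 1) = -8*3 = -24)
V = 4 (V = 6 - 1*2 = 6 - 2 = 4)
N(s, M) = 4
1222*N(15, x) = 1222*4 = 4888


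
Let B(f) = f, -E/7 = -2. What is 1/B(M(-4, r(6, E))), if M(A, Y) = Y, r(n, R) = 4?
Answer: ¼ ≈ 0.25000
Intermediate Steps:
E = 14 (E = -7*(-2) = 14)
1/B(M(-4, r(6, E))) = 1/4 = ¼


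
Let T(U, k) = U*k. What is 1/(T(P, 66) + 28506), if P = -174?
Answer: 1/17022 ≈ 5.8747e-5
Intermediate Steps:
1/(T(P, 66) + 28506) = 1/(-174*66 + 28506) = 1/(-11484 + 28506) = 1/17022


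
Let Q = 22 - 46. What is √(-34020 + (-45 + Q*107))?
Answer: I*√36633 ≈ 191.4*I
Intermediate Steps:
Q = -24
√(-34020 + (-45 + Q*107)) = √(-34020 + (-45 - 24*107)) = √(-34020 + (-45 - 2568)) = √(-34020 - 2613) = √(-36633) = I*√36633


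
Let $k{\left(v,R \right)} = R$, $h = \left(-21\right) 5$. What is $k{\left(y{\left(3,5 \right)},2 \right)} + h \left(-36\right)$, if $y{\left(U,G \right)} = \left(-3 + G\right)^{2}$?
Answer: $3782$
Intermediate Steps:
$h = -105$
$k{\left(y{\left(3,5 \right)},2 \right)} + h \left(-36\right) = 2 - -3780 = 2 + 3780 = 3782$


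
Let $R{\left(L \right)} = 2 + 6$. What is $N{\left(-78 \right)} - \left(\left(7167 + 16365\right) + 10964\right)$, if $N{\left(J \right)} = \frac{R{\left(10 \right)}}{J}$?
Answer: $- \frac{1345348}{39} \approx -34496.0$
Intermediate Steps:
$R{\left(L \right)} = 8$
$N{\left(J \right)} = \frac{8}{J}$
$N{\left(-78 \right)} - \left(\left(7167 + 16365\right) + 10964\right) = \frac{8}{-78} - \left(\left(7167 + 16365\right) + 10964\right) = 8 \left(- \frac{1}{78}\right) - \left(23532 + 10964\right) = - \frac{4}{39} - 34496 = - \frac{1345348}{39}$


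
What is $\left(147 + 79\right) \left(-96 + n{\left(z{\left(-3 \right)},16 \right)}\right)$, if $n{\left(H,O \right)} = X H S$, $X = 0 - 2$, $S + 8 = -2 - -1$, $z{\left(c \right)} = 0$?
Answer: $-21696$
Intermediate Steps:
$S = -9$ ($S = -8 - 1 = -9$)
$X = -2$ ($X = 0 - 2 = -2$)
$n{\left(H,O \right)} = 18 H$ ($n{\left(H,O \right)} = - 2 H \left(-9\right) = 18 H$)
$\left(147 + 79\right) \left(-96 + n{\left(z{\left(-3 \right)},16 \right)}\right) = \left(147 + 79\right) \left(-96 + 18 \cdot 0\right) = 226 \left(-96 + 0\right) = 226 \left(-96\right) = -21696$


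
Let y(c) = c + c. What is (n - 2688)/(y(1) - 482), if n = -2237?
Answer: 985/96 ≈ 10.260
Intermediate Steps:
y(c) = 2*c
(n - 2688)/(y(1) - 482) = (-2237 - 2688)/(2*1 - 482) = -4925/(2 - 482) = -4925/(-480) = -4925*(-1/480) = 985/96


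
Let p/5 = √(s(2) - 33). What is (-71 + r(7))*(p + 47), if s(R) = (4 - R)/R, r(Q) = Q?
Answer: -3008 - 1280*I*√2 ≈ -3008.0 - 1810.2*I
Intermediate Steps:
s(R) = (4 - R)/R
p = 20*I*√2 (p = 5*√((4 - 1*2)/2 - 33) = 5*√((4 - 2)/2 - 33) = 5*√((½)*2 - 33) = 5*√(1 - 33) = 5*√(-32) = 5*(4*I*√2) = 20*I*√2 ≈ 28.284*I)
(-71 + r(7))*(p + 47) = (-71 + 7)*(20*I*√2 + 47) = -64*(47 + 20*I*√2) = -3008 - 1280*I*√2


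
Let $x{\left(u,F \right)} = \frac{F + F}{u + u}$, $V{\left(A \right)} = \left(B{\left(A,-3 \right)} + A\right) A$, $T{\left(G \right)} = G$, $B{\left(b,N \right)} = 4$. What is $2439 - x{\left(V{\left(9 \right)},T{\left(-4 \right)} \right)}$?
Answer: $\frac{285367}{117} \approx 2439.0$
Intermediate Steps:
$V{\left(A \right)} = A \left(4 + A\right)$ ($V{\left(A \right)} = \left(4 + A\right) A = A \left(4 + A\right)$)
$x{\left(u,F \right)} = \frac{F}{u}$ ($x{\left(u,F \right)} = \frac{2 F}{2 u} = 2 F \frac{1}{2 u} = \frac{F}{u}$)
$2439 - x{\left(V{\left(9 \right)},T{\left(-4 \right)} \right)} = 2439 - - \frac{4}{9 \left(4 + 9\right)} = 2439 - - \frac{4}{9 \cdot 13} = 2439 - - \frac{4}{117} = 2439 + \frac{4}{117} = \frac{285367}{117}$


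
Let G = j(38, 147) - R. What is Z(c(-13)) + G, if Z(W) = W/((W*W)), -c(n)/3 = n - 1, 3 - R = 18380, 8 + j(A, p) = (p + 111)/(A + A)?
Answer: 7330595/399 ≈ 18372.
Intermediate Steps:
j(A, p) = -8 + (111 + p)/(2*A) (j(A, p) = -8 + (p + 111)/(A + A) = -8 + (111 + p)/((2*A)) = -8 + (111 + p)*(1/(2*A)) = -8 + (111 + p)/(2*A))
R = -18377 (R = 3 - 1*18380 = 3 - 18380 = -18377)
c(n) = 3 - 3*n (c(n) = -3*(n - 1) = -3*(-1 + n) = 3 - 3*n)
Z(W) = 1/W (Z(W) = W/(W²) = W/W² = 1/W)
G = 698151/38 (G = (½)*(111 + 147 - 16*38)/38 - 1*(-18377) = (½)*(1/38)*(111 + 147 - 608) + 18377 = (½)*(1/38)*(-350) + 18377 = -175/38 + 18377 = 698151/38 ≈ 18372.)
Z(c(-13)) + G = 1/(3 - 3*(-13)) + 698151/38 = 1/(3 + 39) + 698151/38 = 1/42 + 698151/38 = 7330595/399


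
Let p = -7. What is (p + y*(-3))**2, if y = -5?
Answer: 64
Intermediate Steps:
(p + y*(-3))**2 = (-7 - 5*(-3))**2 = (-7 + 15)**2 = 8**2 = 64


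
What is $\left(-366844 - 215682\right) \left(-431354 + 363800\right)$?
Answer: $39351961404$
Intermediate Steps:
$\left(-366844 - 215682\right) \left(-431354 + 363800\right) = \left(-582526\right) \left(-67554\right) = 39351961404$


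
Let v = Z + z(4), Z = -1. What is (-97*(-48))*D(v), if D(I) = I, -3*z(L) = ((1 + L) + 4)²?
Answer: -130368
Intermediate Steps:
z(L) = -(5 + L)²/3 (z(L) = -((1 + L) + 4)²/3 = -(5 + L)²/3)
v = -28 (v = -1 - (5 + 4)²/3 = -1 - ⅓*9² = -1 - ⅓*81 = -1 - 27 = -28)
(-97*(-48))*D(v) = -97*(-48)*(-28) = 4656*(-28) = -130368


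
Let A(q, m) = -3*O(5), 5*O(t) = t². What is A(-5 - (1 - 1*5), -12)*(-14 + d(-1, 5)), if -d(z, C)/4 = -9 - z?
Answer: -270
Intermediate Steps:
O(t) = t²/5
d(z, C) = 36 + 4*z (d(z, C) = -4*(-9 - z) = 36 + 4*z)
A(q, m) = -15 (A(q, m) = -3*5²/5 = -3*25/5 = -3*5 = -15)
A(-5 - (1 - 1*5), -12)*(-14 + d(-1, 5)) = -15*(-14 + (36 + 4*(-1))) = -15*(-14 + (36 - 4)) = -15*(-14 + 32) = -15*18 = -270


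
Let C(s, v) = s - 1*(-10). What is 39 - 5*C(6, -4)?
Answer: -41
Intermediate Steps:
C(s, v) = 10 + s (C(s, v) = s + 10 = 10 + s)
39 - 5*C(6, -4) = 39 - 5*(10 + 6) = 39 - 5*16 = 39 - 80 = -41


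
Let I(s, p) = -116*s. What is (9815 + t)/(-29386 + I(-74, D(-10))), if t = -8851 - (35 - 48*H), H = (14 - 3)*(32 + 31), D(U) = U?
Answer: -34193/20802 ≈ -1.6437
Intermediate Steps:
H = 693 (H = 11*63 = 693)
t = 24378 (t = -8851 - (35 - 48*693) = -8851 - (35 - 33264) = -8851 - 1*(-33229) = -8851 + 33229 = 24378)
(9815 + t)/(-29386 + I(-74, D(-10))) = (9815 + 24378)/(-29386 - 116*(-74)) = 34193/(-29386 + 8584) = 34193/(-20802) = 34193*(-1/20802) = -34193/20802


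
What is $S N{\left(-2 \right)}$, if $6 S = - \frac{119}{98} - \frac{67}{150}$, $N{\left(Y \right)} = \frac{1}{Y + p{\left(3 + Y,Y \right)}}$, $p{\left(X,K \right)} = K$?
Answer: $\frac{109}{1575} \approx 0.069206$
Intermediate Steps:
$N{\left(Y \right)} = \frac{1}{2 Y}$ ($N{\left(Y \right)} = \frac{1}{Y + Y} = \frac{1}{2 Y}$)
$S = - \frac{436}{1575}$ ($S = \frac{- \frac{119}{98} - \frac{67}{150}}{6} = \frac{\left(-119\right) \frac{1}{98} - \frac{67}{150}}{6} = \frac{- \frac{17}{14} - \frac{67}{150}}{6} = \frac{1}{6} \left(- \frac{872}{525}\right) = - \frac{436}{1575} \approx -0.27683$)
$S N{\left(-2 \right)} = - \frac{436 \frac{1}{2 \left(-2\right)}}{1575} = - \frac{436 \cdot \frac{1}{2} \left(- \frac{1}{2}\right)}{1575} = \left(- \frac{436}{1575}\right) \left(- \frac{1}{4}\right) = \frac{109}{1575}$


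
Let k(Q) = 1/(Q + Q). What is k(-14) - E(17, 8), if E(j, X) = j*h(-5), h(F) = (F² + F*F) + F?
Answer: -21421/28 ≈ -765.04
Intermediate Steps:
h(F) = F + 2*F² (h(F) = (F² + F²) + F = 2*F² + F = F + 2*F²)
E(j, X) = 45*j (E(j, X) = j*(-5*(1 + 2*(-5))) = j*(-5*(1 - 10)) = j*(-5*(-9)) = j*45 = 45*j)
k(Q) = 1/(2*Q)
k(-14) - E(17, 8) = (½)/(-14) - 45*17 = (½)*(-1/14) - 1*765 = -1/28 - 765 = -21421/28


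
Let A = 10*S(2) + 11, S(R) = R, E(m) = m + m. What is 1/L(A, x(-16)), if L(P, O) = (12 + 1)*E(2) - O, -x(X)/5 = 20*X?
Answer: -1/1548 ≈ -0.00064600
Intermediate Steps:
E(m) = 2*m
x(X) = -100*X
A = 31 (A = 10*2 + 11 = 20 + 11 = 31)
L(P, O) = 52 - O (L(P, O) = (12 + 1)*(2*2) - O = 13*4 - O = 52 - O)
1/L(A, x(-16)) = 1/(52 - (-100)*(-16)) = 1/(52 - 1*1600) = 1/(52 - 1600) = 1/(-1548) = -1/1548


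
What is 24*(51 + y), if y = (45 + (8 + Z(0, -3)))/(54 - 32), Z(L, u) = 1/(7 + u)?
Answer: 14103/11 ≈ 1282.1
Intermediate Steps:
y = 213/88 (y = (45 + (8 + 1/(7 - 3)))/(54 - 32) = (45 + (8 + 1/4))/22 = (45 + (8 + ¼))*(1/22) = (45 + 33/4)*(1/22) = (213/4)*(1/22) = 213/88 ≈ 2.4205)
24*(51 + y) = 24*(51 + 213/88) = 24*(4701/88) = 14103/11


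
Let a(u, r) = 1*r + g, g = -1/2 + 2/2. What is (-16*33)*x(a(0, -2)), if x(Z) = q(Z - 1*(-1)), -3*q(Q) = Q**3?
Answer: -22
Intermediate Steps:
g = 1/2 (g = -1*1/2 + 2*(1/2) = -1/2 + 1 = 1/2 ≈ 0.50000)
q(Q) = -Q**3/3
a(u, r) = 1/2 + r (a(u, r) = 1*r + 1/2 = r + 1/2 = 1/2 + r)
x(Z) = -(1 + Z)**3/3 (x(Z) = -(Z - 1*(-1))**3/3 = -(Z + 1)**3/3 = -(1 + Z)**3/3)
(-16*33)*x(a(0, -2)) = (-16*33)*(-(1 + (1/2 - 2))**3/3) = -(-176)*(1 - 3/2)**3 = -(-176)*(-1/2)**3 = -(-176)*(-1)/8 = -528*1/24 = -22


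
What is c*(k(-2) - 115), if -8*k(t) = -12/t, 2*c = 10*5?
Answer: -11575/4 ≈ -2893.8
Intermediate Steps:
c = 25 (c = (10*5)/2 = (1/2)*50 = 25)
k(t) = 3/(2*t) (k(t) = -(-3)/(2*t) = 3/(2*t))
c*(k(-2) - 115) = 25*((3/2)/(-2) - 115) = 25*((3/2)*(-1/2) - 115) = 25*(-3/4 - 115) = 25*(-463/4) = -11575/4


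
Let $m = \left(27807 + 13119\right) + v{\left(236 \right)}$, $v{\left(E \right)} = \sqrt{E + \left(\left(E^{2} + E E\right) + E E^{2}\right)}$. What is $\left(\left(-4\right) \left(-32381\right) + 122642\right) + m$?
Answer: $293092 + 474 \sqrt{59} \approx 2.9673 \cdot 10^{5}$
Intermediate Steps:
$v{\left(E \right)} = \sqrt{E + E^{3} + 2 E^{2}}$ ($v{\left(E \right)} = \sqrt{E + \left(\left(E^{2} + E^{2}\right) + E^{3}\right)} = \sqrt{E + \left(2 E^{2} + E^{3}\right)} = \sqrt{E + \left(E^{3} + 2 E^{2}\right)} = \sqrt{E + E^{3} + 2 E^{2}}$)
$m = 40926 + 474 \sqrt{59}$ ($m = \left(27807 + 13119\right) + \sqrt{236 \left(1 + 236^{2} + 2 \cdot 236\right)} = 40926 + \sqrt{236 \left(1 + 55696 + 472\right)} = 40926 + \sqrt{236 \cdot 56169} = 40926 + \sqrt{13255884} = 40926 + 474 \sqrt{59} \approx 44567.0$)
$\left(\left(-4\right) \left(-32381\right) + 122642\right) + m = \left(\left(-4\right) \left(-32381\right) + 122642\right) + \left(40926 + 474 \sqrt{59}\right) = \left(129524 + 122642\right) + \left(40926 + 474 \sqrt{59}\right) = 252166 + \left(40926 + 474 \sqrt{59}\right) = 293092 + 474 \sqrt{59}$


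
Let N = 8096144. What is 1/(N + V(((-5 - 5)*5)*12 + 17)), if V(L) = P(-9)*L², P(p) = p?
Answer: 1/5037143 ≈ 1.9853e-7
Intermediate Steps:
V(L) = -9*L²
1/(N + V(((-5 - 5)*5)*12 + 17)) = 1/(8096144 - 9*(((-5 - 5)*5)*12 + 17)²) = 1/(8096144 - 9*(-10*5*12 + 17)²) = 1/(8096144 - 9*(-50*12 + 17)²) = 1/(8096144 - 9*(-600 + 17)²) = 1/(8096144 - 9*(-583)²) = 1/(8096144 - 9*339889) = 1/(8096144 - 3059001) = 1/5037143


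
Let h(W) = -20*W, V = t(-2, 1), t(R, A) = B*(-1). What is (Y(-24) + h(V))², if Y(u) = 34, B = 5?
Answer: 17956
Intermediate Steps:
t(R, A) = -5 (t(R, A) = 5*(-1) = -5)
V = -5
(Y(-24) + h(V))² = (34 - 20*(-5))² = (34 + 100)² = 134² = 17956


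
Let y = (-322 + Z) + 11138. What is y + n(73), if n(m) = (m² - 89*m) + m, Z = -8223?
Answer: 1498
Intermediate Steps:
n(m) = m² - 88*m
y = 2593 (y = (-322 - 8223) + 11138 = -8545 + 11138 = 2593)
y + n(73) = 2593 + 73*(-88 + 73) = 2593 + 73*(-15) = 2593 - 1095 = 1498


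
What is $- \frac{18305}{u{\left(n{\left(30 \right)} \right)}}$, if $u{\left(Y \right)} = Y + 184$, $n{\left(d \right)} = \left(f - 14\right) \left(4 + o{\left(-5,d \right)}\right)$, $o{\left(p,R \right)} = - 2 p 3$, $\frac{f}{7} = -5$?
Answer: $\frac{18305}{1482} \approx 12.352$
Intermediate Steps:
$f = -35$ ($f = 7 \left(-5\right) = -35$)
$o{\left(p,R \right)} = - 6 p$
$n{\left(d \right)} = -1666$ ($n{\left(d \right)} = \left(-35 - 14\right) \left(4 - -30\right) = - 49 \left(4 + 30\right) = \left(-49\right) 34 = -1666$)
$u{\left(Y \right)} = 184 + Y$
$- \frac{18305}{u{\left(n{\left(30 \right)} \right)}} = - \frac{18305}{184 - 1666} = - \frac{18305}{-1482} = \left(-18305\right) \left(- \frac{1}{1482}\right) = \frac{18305}{1482}$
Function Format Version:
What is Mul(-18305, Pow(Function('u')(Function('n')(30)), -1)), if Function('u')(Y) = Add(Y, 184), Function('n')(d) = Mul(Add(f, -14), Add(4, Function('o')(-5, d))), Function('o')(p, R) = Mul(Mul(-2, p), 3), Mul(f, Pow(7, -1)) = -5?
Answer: Rational(18305, 1482) ≈ 12.352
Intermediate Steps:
f = -35 (f = Mul(7, -5) = -35)
Function('o')(p, R) = Mul(-6, p)
Function('n')(d) = -1666 (Function('n')(d) = Mul(Add(-35, -14), Add(4, Mul(-6, -5))) = Mul(-49, Add(4, 30)) = Mul(-49, 34) = -1666)
Function('u')(Y) = Add(184, Y)
Mul(-18305, Pow(Function('u')(Function('n')(30)), -1)) = Mul(-18305, Pow(Add(184, -1666), -1)) = Mul(-18305, Pow(-1482, -1)) = Mul(-18305, Rational(-1, 1482)) = Rational(18305, 1482)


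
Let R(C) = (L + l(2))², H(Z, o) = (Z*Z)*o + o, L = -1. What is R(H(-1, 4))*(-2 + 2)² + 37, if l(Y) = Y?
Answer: 37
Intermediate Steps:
H(Z, o) = o + o*Z² (H(Z, o) = Z²*o + o = o*Z² + o = o + o*Z²)
R(C) = 1 (R(C) = (-1 + 2)² = 1² = 1)
R(H(-1, 4))*(-2 + 2)² + 37 = 1*(-2 + 2)² + 37 = 1*0² + 37 = 1*0 + 37 = 0 + 37 = 37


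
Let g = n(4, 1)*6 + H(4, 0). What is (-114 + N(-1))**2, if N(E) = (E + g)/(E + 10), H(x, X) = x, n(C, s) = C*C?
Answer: 10609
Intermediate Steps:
n(C, s) = C**2
g = 100 (g = 4**2*6 + 4 = 16*6 + 4 = 96 + 4 = 100)
N(E) = (100 + E)/(10 + E) (N(E) = (E + 100)/(E + 10) = (100 + E)/(10 + E))
(-114 + N(-1))**2 = (-114 + (100 - 1)/(10 - 1))**2 = (-114 + 99/9)**2 = (-114 + (1/9)*99)**2 = (-114 + 11)**2 = (-103)**2 = 10609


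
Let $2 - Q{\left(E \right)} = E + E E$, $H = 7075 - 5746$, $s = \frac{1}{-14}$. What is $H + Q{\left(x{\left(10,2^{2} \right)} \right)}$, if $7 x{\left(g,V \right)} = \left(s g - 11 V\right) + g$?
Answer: $\frac{3148589}{2401} \approx 1311.4$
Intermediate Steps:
$s = - \frac{1}{14} \approx -0.071429$
$x{\left(g,V \right)} = - \frac{11 V}{7} + \frac{13 g}{98}$ ($x{\left(g,V \right)} = \frac{\left(- \frac{g}{14} - 11 V\right) + g}{7} = \frac{\left(- 11 V - \frac{g}{14}\right) + g}{7} = \frac{- 11 V + \frac{13 g}{14}}{7} = - \frac{11 V}{7} + \frac{13 g}{98}$)
$H = 1329$ ($H = 7075 - 5746 = 1329$)
$Q{\left(E \right)} = 2 - E - E^{2}$ ($Q{\left(E \right)} = 2 - \left(E + E E\right) = 2 - \left(E + E^{2}\right) = 2 - E - E^{2}$)
$H + Q{\left(x{\left(10,2^{2} \right)} \right)} = 1329 - \left(-2 - \frac{44}{7} + \frac{65}{49} + \left(- \frac{11 \cdot 2^{2}}{7} + \frac{13}{98} \cdot 10\right)^{2}\right) = 1329 - \left(- \frac{33}{49} - \frac{44}{7} + \left(\left(- \frac{11}{7}\right) 4 + \frac{65}{49}\right)^{2}\right) = 1329 - \left(- \frac{341}{49} + \left(- \frac{44}{7} + \frac{65}{49}\right)^{2}\right) = 1329 - \frac{42340}{2401} = \frac{3148589}{2401}$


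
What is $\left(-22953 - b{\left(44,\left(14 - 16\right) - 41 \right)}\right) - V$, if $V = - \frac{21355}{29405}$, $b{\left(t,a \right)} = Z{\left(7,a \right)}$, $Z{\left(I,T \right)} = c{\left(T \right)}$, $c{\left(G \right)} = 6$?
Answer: $- \frac{135017608}{5881} \approx -22958.0$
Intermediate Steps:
$Z{\left(I,T \right)} = 6$
$b{\left(t,a \right)} = 6$
$V = - \frac{4271}{5881}$ ($V = \left(-21355\right) \frac{1}{29405} = - \frac{4271}{5881} \approx -0.72624$)
$\left(-22953 - b{\left(44,\left(14 - 16\right) - 41 \right)}\right) - V = \left(-22953 - 6\right) - - \frac{4271}{5881} = \left(-22953 - 6\right) + \frac{4271}{5881} = -22959 + \frac{4271}{5881} = - \frac{135017608}{5881}$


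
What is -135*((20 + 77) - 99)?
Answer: 270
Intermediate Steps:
-135*((20 + 77) - 99) = -135*(97 - 99) = -135*(-2) = 270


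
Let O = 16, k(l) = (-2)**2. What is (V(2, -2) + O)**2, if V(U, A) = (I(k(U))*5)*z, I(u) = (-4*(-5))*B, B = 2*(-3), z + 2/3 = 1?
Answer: 33856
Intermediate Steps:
z = 1/3 (z = -2/3 + 1 = 1/3 ≈ 0.33333)
k(l) = 4
B = -6
I(u) = -120 (I(u) = -4*(-5)*(-6) = 20*(-6) = -120)
V(U, A) = -200 (V(U, A) = -120*5*(1/3) = -600*1/3 = -200)
(V(2, -2) + O)**2 = (-200 + 16)**2 = (-184)**2 = 33856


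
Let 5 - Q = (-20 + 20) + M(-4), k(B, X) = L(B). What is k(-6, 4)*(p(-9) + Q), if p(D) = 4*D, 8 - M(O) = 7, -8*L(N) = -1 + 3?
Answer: 8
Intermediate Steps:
L(N) = -1/4 (L(N) = -(-1 + 3)/8 = -1/8*2 = -1/4)
M(O) = 1 (M(O) = 8 - 1*7 = 8 - 7 = 1)
k(B, X) = -1/4
Q = 4 (Q = 5 - ((-20 + 20) + 1) = 5 - (0 + 1) = 5 - 1*1 = 5 - 1 = 4)
k(-6, 4)*(p(-9) + Q) = -(4*(-9) + 4)/4 = -(-36 + 4)/4 = -1/4*(-32) = 8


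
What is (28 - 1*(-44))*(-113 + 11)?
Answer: -7344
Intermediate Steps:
(28 - 1*(-44))*(-113 + 11) = (28 + 44)*(-102) = 72*(-102) = -7344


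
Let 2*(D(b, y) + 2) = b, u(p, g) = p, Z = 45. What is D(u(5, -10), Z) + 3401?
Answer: 6803/2 ≈ 3401.5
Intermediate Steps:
D(b, y) = -2 + b/2
D(u(5, -10), Z) + 3401 = (-2 + (1/2)*5) + 3401 = (-2 + 5/2) + 3401 = 1/2 + 3401 = 6803/2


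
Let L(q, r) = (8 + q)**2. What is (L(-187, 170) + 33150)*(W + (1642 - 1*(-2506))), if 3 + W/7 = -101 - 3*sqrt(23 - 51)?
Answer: 222953220 - 2738022*I*sqrt(7) ≈ 2.2295e+8 - 7.2441e+6*I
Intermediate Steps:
W = -728 - 42*I*sqrt(7) (W = -21 + 7*(-101 - 3*sqrt(23 - 51)) = -21 + 7*(-101 - 6*I*sqrt(7)) = -21 + (-707 - 42*I*sqrt(7)) = -728 - 42*I*sqrt(7) ≈ -728.0 - 111.12*I)
(L(-187, 170) + 33150)*(W + (1642 - 1*(-2506))) = ((8 - 187)**2 + 33150)*((-728 - 42*I*sqrt(7)) + (1642 - 1*(-2506))) = ((-179)**2 + 33150)*((-728 - 42*I*sqrt(7)) + (1642 + 2506)) = (32041 + 33150)*((-728 - 42*I*sqrt(7)) + 4148) = 65191*(3420 - 42*I*sqrt(7)) = 222953220 - 2738022*I*sqrt(7)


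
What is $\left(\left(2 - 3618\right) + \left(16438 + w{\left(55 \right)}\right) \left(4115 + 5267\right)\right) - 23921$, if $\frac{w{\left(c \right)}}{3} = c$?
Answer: $155741809$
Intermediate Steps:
$w{\left(c \right)} = 3 c$
$\left(\left(2 - 3618\right) + \left(16438 + w{\left(55 \right)}\right) \left(4115 + 5267\right)\right) - 23921 = \left(\left(2 - 3618\right) + \left(16438 + 3 \cdot 55\right) \left(4115 + 5267\right)\right) - 23921 = \left(\left(2 - 3618\right) + \left(16438 + 165\right) 9382\right) - 23921 = \left(-3616 + 16603 \cdot 9382\right) - 23921 = \left(-3616 + 155769346\right) - 23921 = 155765730 - 23921 = 155741809$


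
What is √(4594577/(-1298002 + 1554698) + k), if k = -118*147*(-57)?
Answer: √16287719104109486/128348 ≈ 994.35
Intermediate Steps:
k = 988722 (k = -17346*(-57) = 988722)
√(4594577/(-1298002 + 1554698) + k) = √(4594577/(-1298002 + 1554698) + 988722) = √(4594577/256696 + 988722) = √(253805577089/256696) = √16287719104109486/128348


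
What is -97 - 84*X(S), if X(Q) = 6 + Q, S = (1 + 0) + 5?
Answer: -1105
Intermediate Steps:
S = 6 (S = 1 + 5 = 6)
-97 - 84*X(S) = -97 - 84*(6 + 6) = -97 - 84*12 = -97 - 1008 = -1105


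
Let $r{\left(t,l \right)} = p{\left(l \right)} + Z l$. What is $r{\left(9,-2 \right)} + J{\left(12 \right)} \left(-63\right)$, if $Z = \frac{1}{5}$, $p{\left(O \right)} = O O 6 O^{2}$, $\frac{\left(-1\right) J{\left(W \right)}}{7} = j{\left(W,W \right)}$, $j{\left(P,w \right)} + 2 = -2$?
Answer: $- \frac{8342}{5} \approx -1668.4$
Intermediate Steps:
$j{\left(P,w \right)} = -4$ ($j{\left(P,w \right)} = -2 - 2 = -4$)
$J{\left(W \right)} = 28$ ($J{\left(W \right)} = \left(-7\right) \left(-4\right) = 28$)
$p{\left(O \right)} = 6 O^{4}$ ($p{\left(O \right)} = O^{2} \cdot 6 O^{2} = 6 O^{2} O^{2} = 6 O^{4}$)
$Z = \frac{1}{5} \approx 0.2$
$r{\left(t,l \right)} = 6 l^{4} + \frac{l}{5}$
$r{\left(9,-2 \right)} + J{\left(12 \right)} \left(-63\right) = \left(6 \left(-2\right)^{4} + \frac{1}{5} \left(-2\right)\right) + 28 \left(-63\right) = \left(6 \cdot 16 - \frac{2}{5}\right) - 1764 = \left(96 - \frac{2}{5}\right) - 1764 = \frac{478}{5} - 1764 = - \frac{8342}{5}$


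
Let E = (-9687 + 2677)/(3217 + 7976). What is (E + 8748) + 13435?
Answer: 248287309/11193 ≈ 22182.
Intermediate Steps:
E = -7010/11193 ≈ -0.62628
(E + 8748) + 13435 = (-7010/11193 + 8748) + 13435 = 97909354/11193 + 13435 = 248287309/11193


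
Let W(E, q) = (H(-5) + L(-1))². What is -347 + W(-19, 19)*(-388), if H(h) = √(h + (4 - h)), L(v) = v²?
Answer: -3839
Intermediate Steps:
H(h) = 2 (H(h) = √4 = 2)
W(E, q) = 9 (W(E, q) = (2 + (-1)²)² = (2 + 1)² = 3² = 9)
-347 + W(-19, 19)*(-388) = -347 + 9*(-388) = -347 - 3492 = -3839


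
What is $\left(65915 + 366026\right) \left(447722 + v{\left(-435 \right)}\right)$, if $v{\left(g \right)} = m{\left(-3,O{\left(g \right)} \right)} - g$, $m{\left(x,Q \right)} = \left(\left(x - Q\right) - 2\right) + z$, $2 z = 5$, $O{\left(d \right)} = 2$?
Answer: $\frac{387150878005}{2} \approx 1.9358 \cdot 10^{11}$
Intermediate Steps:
$z = \frac{5}{2}$ ($z = \frac{1}{2} \cdot 5 = \frac{5}{2} \approx 2.5$)
$m{\left(x,Q \right)} = \frac{1}{2} + x - Q$ ($m{\left(x,Q \right)} = \left(\left(x - Q\right) - 2\right) + \frac{5}{2} = \left(-2 + x - Q\right) + \frac{5}{2} = \frac{1}{2} + x - Q$)
$v{\left(g \right)} = - \frac{9}{2} - g$ ($v{\left(g \right)} = \left(\frac{1}{2} - 3 - 2\right) - g = - \frac{9}{2} - g$)
$\left(65915 + 366026\right) \left(447722 + v{\left(-435 \right)}\right) = \left(65915 + 366026\right) \left(447722 - - \frac{861}{2}\right) = 431941 \left(447722 + \left(- \frac{9}{2} + 435\right)\right) = 431941 \left(447722 + \frac{861}{2}\right) = 431941 \cdot \frac{896305}{2} = \frac{387150878005}{2}$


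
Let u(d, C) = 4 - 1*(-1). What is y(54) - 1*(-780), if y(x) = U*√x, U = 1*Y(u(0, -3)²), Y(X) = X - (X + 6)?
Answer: 780 - 18*√6 ≈ 735.91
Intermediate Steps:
u(d, C) = 5 (u(d, C) = 4 + 1 = 5)
Y(X) = -6 (Y(X) = X - (6 + X) = X + (-6 - X) = -6)
U = -6 (U = 1*(-6) = -6)
y(x) = -6*√x
y(54) - 1*(-780) = -18*√6 - 1*(-780) = -18*√6 + 780 = 780 - 18*√6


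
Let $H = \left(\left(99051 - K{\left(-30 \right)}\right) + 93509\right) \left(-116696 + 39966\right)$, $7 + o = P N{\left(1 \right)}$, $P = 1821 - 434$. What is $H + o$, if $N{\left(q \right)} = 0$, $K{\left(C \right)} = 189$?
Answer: $-14760626837$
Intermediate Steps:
$P = 1387$ ($P = 1821 - 434 = 1387$)
$o = -7$ ($o = -7 + 1387 \cdot 0 = -7 + 0 = -7$)
$H = -14760626830$ ($H = \left(\left(99051 - 189\right) + 93509\right) \left(-116696 + 39966\right) = \left(\left(99051 - 189\right) + 93509\right) \left(-76730\right) = \left(98862 + 93509\right) \left(-76730\right) = 192371 \left(-76730\right) = -14760626830$)
$H + o = -14760626830 - 7 = -14760626837$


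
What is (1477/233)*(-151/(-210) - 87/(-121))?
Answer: 7710151/845790 ≈ 9.1159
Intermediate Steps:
(1477/233)*(-151/(-210) - 87/(-121)) = (1477*(1/233))*(-151*(-1/210) - 87*(-1/121)) = 1477*(151/210 + 87/121)/233 = (1477/233)*(36541/25410) = 7710151/845790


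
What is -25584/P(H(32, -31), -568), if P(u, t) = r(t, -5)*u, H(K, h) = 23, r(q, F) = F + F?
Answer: 12792/115 ≈ 111.23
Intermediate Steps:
r(q, F) = 2*F
P(u, t) = -10*u (P(u, t) = (2*(-5))*u = -10*u)
-25584/P(H(32, -31), -568) = -25584/((-10*23)) = -25584/(-230) = -25584*(-1/230) = 12792/115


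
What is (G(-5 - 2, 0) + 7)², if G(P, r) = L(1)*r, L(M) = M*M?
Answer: 49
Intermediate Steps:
L(M) = M²
G(P, r) = r (G(P, r) = 1²*r = 1*r = r)
(G(-5 - 2, 0) + 7)² = (0 + 7)² = 7² = 49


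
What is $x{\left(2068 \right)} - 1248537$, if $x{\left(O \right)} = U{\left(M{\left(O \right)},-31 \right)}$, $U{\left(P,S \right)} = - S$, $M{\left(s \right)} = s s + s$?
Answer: $-1248506$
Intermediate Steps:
$M{\left(s \right)} = s + s^{2}$ ($M{\left(s \right)} = s^{2} + s = s + s^{2}$)
$x{\left(O \right)} = 31$ ($x{\left(O \right)} = \left(-1\right) \left(-31\right) = 31$)
$x{\left(2068 \right)} - 1248537 = 31 - 1248537 = -1248506$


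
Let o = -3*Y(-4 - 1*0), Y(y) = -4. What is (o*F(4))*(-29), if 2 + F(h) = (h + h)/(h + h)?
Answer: 348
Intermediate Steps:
F(h) = -1 (F(h) = -2 + (h + h)/(h + h) = -2 + (2*h)/((2*h)) = -2 + (2*h)*(1/(2*h)) = -2 + 1 = -1)
o = 12 (o = -3*(-4) = 12)
(o*F(4))*(-29) = (12*(-1))*(-29) = -12*(-29) = 348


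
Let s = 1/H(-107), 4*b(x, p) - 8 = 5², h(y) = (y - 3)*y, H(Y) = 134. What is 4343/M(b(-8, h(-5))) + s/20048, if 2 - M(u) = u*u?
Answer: -26667826537/405651232 ≈ -65.741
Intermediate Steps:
h(y) = y*(-3 + y) (h(y) = (-3 + y)*y = y*(-3 + y))
b(x, p) = 33/4 (b(x, p) = 2 + (¼)*5² = 2 + (¼)*25 = 2 + 25/4 = 33/4)
M(u) = 2 - u² (M(u) = 2 - u*u = 2 - u²)
s = 1/134 ≈ 0.0074627
4343/M(b(-8, h(-5))) + s/20048 = 4343/(2 - (33/4)²) + (1/134)/20048 = 4343/(2 - 1*1089/16) + (1/134)*(1/20048) = 4343/(2 - 1089/16) + 1/2686432 = 4343/(-1057/16) + 1/2686432 = 4343*(-16/1057) + 1/2686432 = -69488/1057 + 1/2686432 = -26667826537/405651232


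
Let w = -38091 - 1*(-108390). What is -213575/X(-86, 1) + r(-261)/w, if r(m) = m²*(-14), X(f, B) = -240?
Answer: 328560497/374928 ≈ 876.33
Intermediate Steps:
w = 70299 (w = -38091 + 108390 = 70299)
r(m) = -14*m²
-213575/X(-86, 1) + r(-261)/w = -213575/(-240) - 14*(-261)²/70299 = -213575*(-1/240) - 14*68121*(1/70299) = 42715/48 - 953694*1/70299 = 42715/48 - 105966/7811 = 328560497/374928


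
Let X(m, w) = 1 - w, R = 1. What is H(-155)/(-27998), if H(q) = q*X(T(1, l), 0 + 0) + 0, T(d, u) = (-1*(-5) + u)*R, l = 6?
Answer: 155/27998 ≈ 0.0055361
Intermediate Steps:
T(d, u) = 5 + u (T(d, u) = (-1*(-5) + u)*1 = (5 + u)*1 = 5 + u)
H(q) = q (H(q) = q*(1 - (0 + 0)) + 0 = q*(1 - 1*0) + 0 = q*(1 + 0) + 0 = q*1 + 0 = q + 0 = q)
H(-155)/(-27998) = -155/(-27998) = -155*(-1/27998) = 155/27998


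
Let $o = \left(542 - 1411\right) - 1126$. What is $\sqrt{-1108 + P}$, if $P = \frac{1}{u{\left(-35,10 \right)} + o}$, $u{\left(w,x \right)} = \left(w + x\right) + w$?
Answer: $\frac{i \sqrt{4679113755}}{2055} \approx 33.287 i$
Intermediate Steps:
$o = -1995$ ($o = -869 - 1126 = -1995$)
$u{\left(w,x \right)} = x + 2 w$
$P = - \frac{1}{2055}$ ($P = \frac{1}{\left(10 + 2 \left(-35\right)\right) - 1995} = \frac{1}{\left(10 - 70\right) - 1995} = \frac{1}{-60 - 1995} = \frac{1}{-2055} = - \frac{1}{2055} \approx -0.00048662$)
$\sqrt{-1108 + P} = \sqrt{-1108 - \frac{1}{2055}} = \sqrt{- \frac{2276941}{2055}} = \frac{i \sqrt{4679113755}}{2055}$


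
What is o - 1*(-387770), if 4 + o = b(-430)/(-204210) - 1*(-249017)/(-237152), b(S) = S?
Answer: 1877899515765251/4842880992 ≈ 3.8777e+5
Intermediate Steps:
o = -24446502589/4842880992 (o = -4 + (-430/(-204210) - 1*(-249017)/(-237152)) = -4 + (-430*(-1/204210) + 249017*(-1/237152)) = -4 + (43/20421 - 249017/237152) = -4 - 5074978621/4842880992 = -24446502589/4842880992 ≈ -5.0479)
o - 1*(-387770) = -24446502589/4842880992 - 1*(-387770) = -24446502589/4842880992 + 387770 = 1877899515765251/4842880992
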